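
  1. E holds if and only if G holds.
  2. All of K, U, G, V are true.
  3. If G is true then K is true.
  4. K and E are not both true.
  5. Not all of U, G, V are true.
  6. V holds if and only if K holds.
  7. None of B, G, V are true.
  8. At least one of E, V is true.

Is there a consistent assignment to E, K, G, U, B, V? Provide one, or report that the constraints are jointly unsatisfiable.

The formula is unsatisfiable.

Case G = True:
  Constraint (7) is violated (G=T) — contradiction.
Case G = False:
  Constraint (2) is violated (G=F) — contradiction.
Both cases fail — unsatisfiable.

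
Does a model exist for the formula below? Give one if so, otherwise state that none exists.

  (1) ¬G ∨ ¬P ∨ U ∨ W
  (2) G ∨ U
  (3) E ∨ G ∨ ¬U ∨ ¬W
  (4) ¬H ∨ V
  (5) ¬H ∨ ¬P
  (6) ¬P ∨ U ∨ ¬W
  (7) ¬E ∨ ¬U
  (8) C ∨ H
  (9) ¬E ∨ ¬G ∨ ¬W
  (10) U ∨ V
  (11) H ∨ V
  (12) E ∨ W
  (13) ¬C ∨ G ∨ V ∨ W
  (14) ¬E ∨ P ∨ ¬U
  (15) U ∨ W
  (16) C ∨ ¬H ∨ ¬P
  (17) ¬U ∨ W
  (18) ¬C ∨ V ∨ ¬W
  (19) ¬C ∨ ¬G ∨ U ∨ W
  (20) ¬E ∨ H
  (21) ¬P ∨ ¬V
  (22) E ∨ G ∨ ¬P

U = True, P = False, C = False, H = True, E = False, V = True, W = True, G = True

Set U = True.
  then (¬E ∨ ¬U) forces E = False.
  then (E ∨ W) forces W = True.
  then (E ∨ G ∨ ¬U ∨ ¬W) forces G = True.
Try P = True:
  (¬H ∨ ¬P) forces H = False.
  (C ∨ H) forces C = True.
  (H ∨ V) forces V = True.
  clause (¬P ∨ ¬V) is falsified — backtrack.
So P = False.
Set C = False.
  then (C ∨ H) forces H = True.
  then (¬H ∨ V) forces V = True.
All clauses satisfied.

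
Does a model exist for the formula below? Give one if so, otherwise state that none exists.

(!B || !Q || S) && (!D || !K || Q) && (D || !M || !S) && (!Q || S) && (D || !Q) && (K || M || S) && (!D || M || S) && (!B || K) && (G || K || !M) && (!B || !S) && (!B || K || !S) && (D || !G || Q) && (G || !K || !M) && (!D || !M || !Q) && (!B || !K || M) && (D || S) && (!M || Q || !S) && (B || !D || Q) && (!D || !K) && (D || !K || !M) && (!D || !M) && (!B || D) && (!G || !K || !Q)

B=F, S=T, D=T, Q=T, G=F, K=F, M=F

Set B = False.
Set S = True.
Set D = True.
  then (B || !D || Q) forces Q = True.
  then (!D || !K) forces K = False.
  then (!D || !M) forces M = False.
Set G = False.
All clauses satisfied.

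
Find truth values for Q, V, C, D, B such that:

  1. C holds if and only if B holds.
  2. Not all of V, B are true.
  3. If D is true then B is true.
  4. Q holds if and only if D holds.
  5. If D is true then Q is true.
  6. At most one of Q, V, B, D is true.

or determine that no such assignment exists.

Q = False; V = False; C = True; D = False; B = True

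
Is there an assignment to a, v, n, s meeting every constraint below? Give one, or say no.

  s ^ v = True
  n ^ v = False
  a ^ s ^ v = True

a = False, v = True, n = True, s = False

s ^ v = F ^ T = True ✓
n ^ v = T ^ T = False ✓
a ^ s ^ v = F ^ F ^ T = True ✓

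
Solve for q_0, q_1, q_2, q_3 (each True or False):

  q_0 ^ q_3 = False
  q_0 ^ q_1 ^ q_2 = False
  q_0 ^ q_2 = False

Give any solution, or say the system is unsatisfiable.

q_0: True, q_1: False, q_2: True, q_3: True

q_0 ^ q_3 = T ^ T = False ✓
q_0 ^ q_1 ^ q_2 = T ^ F ^ T = False ✓
q_0 ^ q_2 = T ^ T = False ✓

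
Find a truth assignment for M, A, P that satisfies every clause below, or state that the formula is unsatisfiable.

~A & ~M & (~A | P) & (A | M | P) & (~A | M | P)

M = False; A = False; P = True

Unit clause (~A) forces A = False.
Unit clause (~M) forces M = False.
In (A | M | P) only P is left, so P = True.
Check each clause:
  (~A): ~A holds.
  (~M): ~M holds.
  (~A | P): ~A holds.
  (A | M | P): P holds.
  (~A | M | P): ~A holds.
All clauses satisfied.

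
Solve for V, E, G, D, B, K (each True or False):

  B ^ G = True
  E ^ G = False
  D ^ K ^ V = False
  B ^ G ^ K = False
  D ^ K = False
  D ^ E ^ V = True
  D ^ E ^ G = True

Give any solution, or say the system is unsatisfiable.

V=F, E=F, G=F, D=T, B=T, K=T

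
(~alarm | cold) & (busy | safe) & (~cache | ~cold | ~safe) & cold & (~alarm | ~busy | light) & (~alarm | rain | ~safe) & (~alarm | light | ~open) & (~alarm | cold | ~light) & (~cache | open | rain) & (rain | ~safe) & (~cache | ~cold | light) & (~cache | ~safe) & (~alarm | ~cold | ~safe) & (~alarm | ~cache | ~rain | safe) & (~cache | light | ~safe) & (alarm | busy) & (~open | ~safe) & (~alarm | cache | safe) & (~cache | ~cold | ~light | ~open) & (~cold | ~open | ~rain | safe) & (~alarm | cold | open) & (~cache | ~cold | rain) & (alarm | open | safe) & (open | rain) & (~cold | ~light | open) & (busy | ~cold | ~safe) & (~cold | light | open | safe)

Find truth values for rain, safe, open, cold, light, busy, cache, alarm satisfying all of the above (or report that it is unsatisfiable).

rain = False, safe = False, open = True, cold = True, light = False, busy = True, cache = False, alarm = False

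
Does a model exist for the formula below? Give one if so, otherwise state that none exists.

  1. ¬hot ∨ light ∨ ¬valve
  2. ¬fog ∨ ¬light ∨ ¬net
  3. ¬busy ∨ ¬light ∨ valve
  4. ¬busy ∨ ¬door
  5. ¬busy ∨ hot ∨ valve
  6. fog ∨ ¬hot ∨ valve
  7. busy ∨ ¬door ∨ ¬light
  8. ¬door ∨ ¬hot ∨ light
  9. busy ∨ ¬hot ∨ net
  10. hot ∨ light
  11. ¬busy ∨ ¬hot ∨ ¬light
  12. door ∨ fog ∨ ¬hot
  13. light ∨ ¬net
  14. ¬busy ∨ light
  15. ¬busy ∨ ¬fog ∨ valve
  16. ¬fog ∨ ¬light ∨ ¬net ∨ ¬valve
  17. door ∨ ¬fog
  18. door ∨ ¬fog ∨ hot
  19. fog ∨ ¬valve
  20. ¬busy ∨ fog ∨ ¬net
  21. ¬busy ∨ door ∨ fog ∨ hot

busy=F, fog=F, hot=F, light=T, door=F, valve=F, net=T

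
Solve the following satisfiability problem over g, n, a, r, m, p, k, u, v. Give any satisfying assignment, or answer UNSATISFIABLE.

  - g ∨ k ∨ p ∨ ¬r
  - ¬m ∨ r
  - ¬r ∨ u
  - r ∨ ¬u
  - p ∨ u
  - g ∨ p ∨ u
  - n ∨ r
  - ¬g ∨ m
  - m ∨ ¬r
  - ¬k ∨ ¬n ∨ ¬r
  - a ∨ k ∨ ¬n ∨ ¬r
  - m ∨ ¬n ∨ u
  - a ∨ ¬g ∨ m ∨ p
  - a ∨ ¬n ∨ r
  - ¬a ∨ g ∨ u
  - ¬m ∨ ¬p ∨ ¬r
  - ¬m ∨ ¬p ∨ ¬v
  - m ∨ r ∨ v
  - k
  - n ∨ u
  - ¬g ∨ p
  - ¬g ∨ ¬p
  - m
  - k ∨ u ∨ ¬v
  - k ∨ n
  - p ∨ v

g=F, n=F, a=F, r=T, m=T, p=F, k=T, u=T, v=T

Unit clause (k) forces k = True.
Unit clause (m) forces m = True.
In (¬m ∨ r) only r is left, so r = True.
In (¬r ∨ u) only u is left, so u = True.
In (¬k ∨ ¬n ∨ ¬r) only ¬n is left, so n = False.
In (¬m ∨ ¬p ∨ ¬r) only ¬p is left, so p = False.
In (¬g ∨ p) only ¬g is left, so g = False.
In (p ∨ v) only v is left, so v = True.
Set a = False.
All clauses satisfied.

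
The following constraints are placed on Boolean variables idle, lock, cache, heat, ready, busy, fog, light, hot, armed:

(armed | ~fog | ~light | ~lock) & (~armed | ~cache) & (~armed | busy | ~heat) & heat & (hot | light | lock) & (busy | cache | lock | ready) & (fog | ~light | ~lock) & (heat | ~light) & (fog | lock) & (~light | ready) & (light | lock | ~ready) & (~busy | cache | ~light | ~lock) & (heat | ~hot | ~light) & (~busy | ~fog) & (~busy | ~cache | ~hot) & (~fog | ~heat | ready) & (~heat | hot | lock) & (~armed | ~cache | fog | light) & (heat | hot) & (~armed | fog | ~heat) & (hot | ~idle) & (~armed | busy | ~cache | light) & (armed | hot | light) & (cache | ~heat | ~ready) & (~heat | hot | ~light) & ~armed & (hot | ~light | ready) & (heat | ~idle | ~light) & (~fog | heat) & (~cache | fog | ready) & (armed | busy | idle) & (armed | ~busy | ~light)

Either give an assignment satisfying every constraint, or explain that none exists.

idle: True, lock: True, cache: False, heat: True, ready: False, busy: False, fog: False, light: False, hot: True, armed: False

Unit clause (heat) forces heat = True.
Unit clause (~armed) forces armed = False.
Set idle = True.
  then (hot | ~idle) forces hot = True.
Set lock = True.
Set cache = False.
  then (cache | ~heat | ~ready) forces ready = False.
  then (~light | ready) forces light = False.
  then (~fog | ~heat | ready) forces fog = False.
Set busy = False.
All clauses satisfied.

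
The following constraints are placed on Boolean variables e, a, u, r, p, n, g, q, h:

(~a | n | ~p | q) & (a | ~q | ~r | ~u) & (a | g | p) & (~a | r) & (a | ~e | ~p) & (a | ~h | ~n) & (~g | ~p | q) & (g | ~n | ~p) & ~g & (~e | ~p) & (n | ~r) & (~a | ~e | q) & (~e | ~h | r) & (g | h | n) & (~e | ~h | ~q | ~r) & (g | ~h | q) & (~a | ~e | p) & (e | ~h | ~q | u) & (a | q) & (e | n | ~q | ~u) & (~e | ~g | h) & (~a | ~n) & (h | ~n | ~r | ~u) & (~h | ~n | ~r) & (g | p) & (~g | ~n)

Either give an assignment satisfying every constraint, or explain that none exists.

No satisfying assignment exists.

Case g = True:
  Clause (~g) is falsified — contradiction.
Case g = False:
  (g | p) forces p = True.
  (g | ~n | ~p) forces n = False.
  (~e | ~p) forces e = False.
  (n | ~r) forces r = False.
  (~a | r) forces a = False.
  (g | h | n) forces h = True.
  (g | ~h | q) forces q = True.
  (e | ~h | ~q | u) forces u = True.
  Clause (e | n | ~q | ~u) is falsified — contradiction.
Both cases fail, so the formula is unsatisfiable.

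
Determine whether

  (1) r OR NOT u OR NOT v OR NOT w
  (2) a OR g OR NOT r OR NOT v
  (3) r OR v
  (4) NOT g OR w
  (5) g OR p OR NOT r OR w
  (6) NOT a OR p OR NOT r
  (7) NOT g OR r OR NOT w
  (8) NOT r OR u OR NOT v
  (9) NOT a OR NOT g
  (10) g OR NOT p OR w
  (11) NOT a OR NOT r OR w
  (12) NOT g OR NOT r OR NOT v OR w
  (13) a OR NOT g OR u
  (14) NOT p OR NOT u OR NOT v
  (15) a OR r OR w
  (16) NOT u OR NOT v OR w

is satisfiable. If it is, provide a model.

v = False, a = True, u = False, w = True, p = True, r = True, g = False

Set v = False.
  then (r OR v) forces r = True.
Set a = True.
  then (NOT a OR p OR NOT r) forces p = True.
  then (NOT a OR NOT g) forces g = False.
  then (g OR NOT p OR w) forces w = True.
Set u = False.
All clauses satisfied.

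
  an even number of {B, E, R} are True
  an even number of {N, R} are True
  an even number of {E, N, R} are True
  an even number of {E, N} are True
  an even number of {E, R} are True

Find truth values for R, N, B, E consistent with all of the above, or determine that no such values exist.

R = False, N = False, B = False, E = False

{B, E, R}: 0 true → even ✓
{N, R}: 0 true → even ✓
{E, N, R}: 0 true → even ✓
{E, N}: 0 true → even ✓
{E, R}: 0 true → even ✓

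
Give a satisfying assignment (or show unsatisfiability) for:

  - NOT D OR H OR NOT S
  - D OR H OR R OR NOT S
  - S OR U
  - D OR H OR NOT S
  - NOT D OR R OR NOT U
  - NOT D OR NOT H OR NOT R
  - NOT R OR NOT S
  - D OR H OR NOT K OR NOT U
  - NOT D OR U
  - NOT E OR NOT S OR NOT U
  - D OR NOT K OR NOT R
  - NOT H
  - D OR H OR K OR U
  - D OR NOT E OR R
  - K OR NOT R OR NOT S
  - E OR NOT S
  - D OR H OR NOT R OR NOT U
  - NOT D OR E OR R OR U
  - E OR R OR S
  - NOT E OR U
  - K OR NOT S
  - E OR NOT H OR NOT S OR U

Unit clause (NOT H) forces H = False.
Set E = False.
  then (E OR NOT S) forces S = False.
  then (E OR R OR S) forces R = True.
  then (S OR U) forces U = True.
  then (D OR H OR NOT R OR NOT U) forces D = True.
Set K = True.
All clauses satisfied.

H: False, E: False, S: False, R: True, K: True, U: True, D: True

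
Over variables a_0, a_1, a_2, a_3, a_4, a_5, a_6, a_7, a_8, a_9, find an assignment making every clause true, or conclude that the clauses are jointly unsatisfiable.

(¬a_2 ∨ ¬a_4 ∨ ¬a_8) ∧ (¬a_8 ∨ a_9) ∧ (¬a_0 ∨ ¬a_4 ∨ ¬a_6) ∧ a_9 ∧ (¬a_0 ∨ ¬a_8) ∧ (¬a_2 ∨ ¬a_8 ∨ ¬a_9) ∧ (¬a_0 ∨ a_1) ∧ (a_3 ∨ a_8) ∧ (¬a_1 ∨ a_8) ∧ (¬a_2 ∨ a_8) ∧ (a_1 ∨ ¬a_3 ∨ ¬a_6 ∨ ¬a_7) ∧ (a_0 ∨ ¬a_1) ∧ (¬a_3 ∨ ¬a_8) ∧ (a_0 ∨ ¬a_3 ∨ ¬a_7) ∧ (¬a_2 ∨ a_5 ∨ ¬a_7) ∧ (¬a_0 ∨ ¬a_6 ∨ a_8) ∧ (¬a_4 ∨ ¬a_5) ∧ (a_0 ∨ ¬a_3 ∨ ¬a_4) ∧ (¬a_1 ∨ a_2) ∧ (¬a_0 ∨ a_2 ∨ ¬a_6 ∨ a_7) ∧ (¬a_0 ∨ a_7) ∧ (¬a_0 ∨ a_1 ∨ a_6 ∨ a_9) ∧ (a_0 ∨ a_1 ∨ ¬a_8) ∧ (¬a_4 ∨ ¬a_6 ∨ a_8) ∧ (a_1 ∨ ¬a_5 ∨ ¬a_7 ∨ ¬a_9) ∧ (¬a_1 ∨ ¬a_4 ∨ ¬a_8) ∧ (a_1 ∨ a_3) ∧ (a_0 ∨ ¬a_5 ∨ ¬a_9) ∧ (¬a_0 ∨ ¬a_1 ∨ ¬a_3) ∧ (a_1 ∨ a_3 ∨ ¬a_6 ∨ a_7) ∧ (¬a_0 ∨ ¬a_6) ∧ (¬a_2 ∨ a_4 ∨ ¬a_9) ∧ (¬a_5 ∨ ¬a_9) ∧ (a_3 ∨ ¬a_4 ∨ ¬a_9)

a_0: False, a_1: False, a_2: False, a_3: True, a_4: False, a_5: False, a_6: False, a_7: False, a_8: False, a_9: True

Unit clause (a_9) forces a_9 = True.
In (¬a_5 ∨ ¬a_9) only ¬a_5 is left, so a_5 = False.
Try a_0 = True:
  (¬a_0 ∨ ¬a_8) forces a_8 = False.
  (¬a_0 ∨ a_1) forces a_1 = True.
  clause (¬a_1 ∨ a_8) is falsified — backtrack.
So a_0 = False.
  then (a_0 ∨ ¬a_1) forces a_1 = False.
  then (a_0 ∨ a_1 ∨ ¬a_8) forces a_8 = False.
  then (a_1 ∨ a_3) forces a_3 = True.
  then (¬a_2 ∨ a_8) forces a_2 = False.
  then (a_0 ∨ ¬a_3 ∨ ¬a_7) forces a_7 = False.
  then (a_0 ∨ ¬a_3 ∨ ¬a_4) forces a_4 = False.
Set a_6 = False.
All clauses satisfied.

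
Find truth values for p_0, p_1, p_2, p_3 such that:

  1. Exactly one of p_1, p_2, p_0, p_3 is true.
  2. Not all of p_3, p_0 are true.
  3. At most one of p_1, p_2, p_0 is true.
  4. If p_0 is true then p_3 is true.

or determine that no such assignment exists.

p_0 = False, p_1 = False, p_2 = False, p_3 = True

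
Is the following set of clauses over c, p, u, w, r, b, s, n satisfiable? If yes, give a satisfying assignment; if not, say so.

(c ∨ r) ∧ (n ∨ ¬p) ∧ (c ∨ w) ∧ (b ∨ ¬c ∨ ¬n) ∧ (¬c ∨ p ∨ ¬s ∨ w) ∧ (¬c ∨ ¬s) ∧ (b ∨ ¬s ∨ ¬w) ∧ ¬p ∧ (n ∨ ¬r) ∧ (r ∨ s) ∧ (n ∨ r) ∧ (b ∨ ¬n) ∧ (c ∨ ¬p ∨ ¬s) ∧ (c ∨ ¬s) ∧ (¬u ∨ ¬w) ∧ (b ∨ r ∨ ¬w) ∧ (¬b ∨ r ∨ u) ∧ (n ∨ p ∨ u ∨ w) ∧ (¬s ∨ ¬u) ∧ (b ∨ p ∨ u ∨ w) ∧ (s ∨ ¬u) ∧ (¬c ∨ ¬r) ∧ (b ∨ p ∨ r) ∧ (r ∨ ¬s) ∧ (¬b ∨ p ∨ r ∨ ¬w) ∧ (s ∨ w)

Unit clause (¬p) forces p = False.
Set c = False.
  then (c ∨ r) forces r = True.
  then (c ∨ w) forces w = True.
  then (n ∨ ¬r) forces n = True.
  then (b ∨ ¬n) forces b = True.
  then (c ∨ ¬s) forces s = False.
  then (¬u ∨ ¬w) forces u = False.
All clauses satisfied.

c = False, p = False, u = False, w = True, r = True, b = True, s = False, n = True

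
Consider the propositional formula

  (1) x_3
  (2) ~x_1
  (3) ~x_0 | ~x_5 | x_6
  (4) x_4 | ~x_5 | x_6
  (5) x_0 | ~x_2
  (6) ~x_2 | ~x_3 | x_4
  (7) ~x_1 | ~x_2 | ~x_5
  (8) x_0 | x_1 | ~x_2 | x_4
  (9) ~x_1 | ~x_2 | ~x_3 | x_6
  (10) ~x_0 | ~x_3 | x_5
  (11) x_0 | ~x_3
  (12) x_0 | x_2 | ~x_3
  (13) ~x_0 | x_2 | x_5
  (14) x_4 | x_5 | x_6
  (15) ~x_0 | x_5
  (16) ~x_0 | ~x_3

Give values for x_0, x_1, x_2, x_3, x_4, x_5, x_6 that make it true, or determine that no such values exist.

Case x_0 = True:
  (x_3) forces x_3 = True.
  Clause (~x_0 | ~x_3) is falsified — contradiction.
Case x_0 = False:
  (x_3) forces x_3 = True.
  Clause (x_0 | ~x_3) is falsified — contradiction.
Both cases fail, so the formula is unsatisfiable.

Unsatisfiable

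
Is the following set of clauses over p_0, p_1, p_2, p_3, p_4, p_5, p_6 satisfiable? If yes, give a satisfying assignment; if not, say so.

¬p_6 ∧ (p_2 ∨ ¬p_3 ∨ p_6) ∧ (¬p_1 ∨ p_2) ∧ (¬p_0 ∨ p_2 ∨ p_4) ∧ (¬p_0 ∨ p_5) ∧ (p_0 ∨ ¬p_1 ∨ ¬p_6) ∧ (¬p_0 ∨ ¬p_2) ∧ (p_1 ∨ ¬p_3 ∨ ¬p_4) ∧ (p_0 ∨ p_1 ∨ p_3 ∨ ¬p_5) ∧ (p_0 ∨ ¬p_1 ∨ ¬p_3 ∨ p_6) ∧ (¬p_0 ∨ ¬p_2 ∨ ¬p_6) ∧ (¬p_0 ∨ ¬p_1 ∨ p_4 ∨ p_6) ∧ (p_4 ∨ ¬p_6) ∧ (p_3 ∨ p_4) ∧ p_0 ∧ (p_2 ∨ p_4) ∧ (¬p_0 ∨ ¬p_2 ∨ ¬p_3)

p_0 = True, p_1 = False, p_2 = False, p_3 = False, p_4 = True, p_5 = True, p_6 = False

Unit clause (¬p_6) forces p_6 = False.
Unit clause (p_0) forces p_0 = True.
In (¬p_0 ∨ p_5) only p_5 is left, so p_5 = True.
In (¬p_0 ∨ ¬p_2) only ¬p_2 is left, so p_2 = False.
In (p_2 ∨ p_4) only p_4 is left, so p_4 = True.
In (p_2 ∨ ¬p_3 ∨ p_6) only ¬p_3 is left, so p_3 = False.
In (¬p_1 ∨ p_2) only ¬p_1 is left, so p_1 = False.
All clauses satisfied.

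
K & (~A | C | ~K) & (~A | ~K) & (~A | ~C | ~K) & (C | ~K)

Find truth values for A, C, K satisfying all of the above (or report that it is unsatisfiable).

Unit clause (K) forces K = True.
In (~A | ~K) only ~A is left, so A = False.
In (C | ~K) only C is left, so C = True.
Check each clause:
  (K): K holds.
  (~A | C | ~K): ~A holds.
  (~A | ~K): ~A holds.
  (~A | ~C | ~K): ~A holds.
  (C | ~K): C holds.
All clauses satisfied.

A = False, C = True, K = True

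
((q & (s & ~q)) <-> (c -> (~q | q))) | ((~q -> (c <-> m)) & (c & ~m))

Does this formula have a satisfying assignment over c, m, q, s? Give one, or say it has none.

c = True, m = False, q = True, s = False

  ((q & (s & ~q)) <-> (c -> (~q | q))) | ((~q -> (c <-> m)) & (c & ~m)) = True
    (q & (s & ~q)) <-> (c -> (~q | q)) = False
      q & (s & ~q) = False
        s & ~q = False
          ~q = False
      c -> (~q | q) = True
        ~q | q = True
          ~q = False
    (~q -> (c <-> m)) & (c & ~m) = True
      ~q -> (c <-> m) = True
        ~q = False
        c <-> m = False
      c & ~m = True
        ~m = True
The formula evaluates to True.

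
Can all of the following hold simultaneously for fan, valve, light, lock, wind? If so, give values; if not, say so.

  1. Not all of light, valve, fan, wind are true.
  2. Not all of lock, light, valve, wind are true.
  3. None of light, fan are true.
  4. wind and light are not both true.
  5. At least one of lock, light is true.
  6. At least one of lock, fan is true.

fan=F; valve=T; light=F; lock=T; wind=F

  (1) {light, valve, fan, wind}: 1/4 true — not all ✓
  (2) {lock, light, valve, wind}: 2/4 true — not all ✓
  (3) {light, fan}: 0 true — none ✓
  (4) wind=F, light=F — not both ✓
  (5) {lock, light}: 1 true — at least one ✓
  (6) {lock, fan}: 1 true — at least one ✓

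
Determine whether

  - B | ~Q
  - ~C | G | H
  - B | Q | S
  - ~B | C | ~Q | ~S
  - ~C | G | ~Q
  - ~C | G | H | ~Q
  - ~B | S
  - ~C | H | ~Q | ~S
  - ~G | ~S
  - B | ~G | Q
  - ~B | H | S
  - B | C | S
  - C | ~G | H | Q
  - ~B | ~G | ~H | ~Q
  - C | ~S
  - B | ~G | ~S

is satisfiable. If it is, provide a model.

Q = False; C = True; H = True; B = True; G = False; S = True

Try Q = True:
  (B | ~Q) forces B = True.
  (~B | S) forces S = True.
  (~B | C | ~Q | ~S) forces C = True.
  (~C | G | ~Q) forces G = True.
  clause (~G | ~S) is falsified — backtrack.
So Q = False.
Set C = True.
Try H = False:
  (~C | G | H) forces G = True.
  (~G | ~S) forces S = False.
  (B | Q | S) forces B = True.
  clause (~B | S) is falsified — backtrack.
So H = True.
Set B = True.
  then (~B | S) forces S = True.
  then (~G | ~S) forces G = False.
All clauses satisfied.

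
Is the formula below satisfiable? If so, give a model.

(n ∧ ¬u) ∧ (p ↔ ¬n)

u: False; n: True; p: False

  n ∧ ¬u = True
    ¬u = True
  p ↔ ¬n = True
    ¬n = False
Both conjuncts True, so the formula holds.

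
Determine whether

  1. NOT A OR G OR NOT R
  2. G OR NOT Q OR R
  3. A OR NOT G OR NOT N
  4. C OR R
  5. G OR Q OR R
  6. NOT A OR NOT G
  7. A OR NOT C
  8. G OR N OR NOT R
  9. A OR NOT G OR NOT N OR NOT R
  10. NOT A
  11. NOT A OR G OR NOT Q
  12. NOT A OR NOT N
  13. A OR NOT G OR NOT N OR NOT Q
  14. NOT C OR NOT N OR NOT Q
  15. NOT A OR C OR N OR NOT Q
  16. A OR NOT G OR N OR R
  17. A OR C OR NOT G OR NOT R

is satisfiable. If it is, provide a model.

Unit clause (NOT A) forces A = False.
In (A OR NOT C) only NOT C is left, so C = False.
In (C OR R) only R is left, so R = True.
In (A OR C OR NOT G OR NOT R) only NOT G is left, so G = False.
In (G OR N OR NOT R) only N is left, so N = True.
Set Q = True.
All clauses satisfied.

N=T, Q=T, R=T, A=F, C=F, G=F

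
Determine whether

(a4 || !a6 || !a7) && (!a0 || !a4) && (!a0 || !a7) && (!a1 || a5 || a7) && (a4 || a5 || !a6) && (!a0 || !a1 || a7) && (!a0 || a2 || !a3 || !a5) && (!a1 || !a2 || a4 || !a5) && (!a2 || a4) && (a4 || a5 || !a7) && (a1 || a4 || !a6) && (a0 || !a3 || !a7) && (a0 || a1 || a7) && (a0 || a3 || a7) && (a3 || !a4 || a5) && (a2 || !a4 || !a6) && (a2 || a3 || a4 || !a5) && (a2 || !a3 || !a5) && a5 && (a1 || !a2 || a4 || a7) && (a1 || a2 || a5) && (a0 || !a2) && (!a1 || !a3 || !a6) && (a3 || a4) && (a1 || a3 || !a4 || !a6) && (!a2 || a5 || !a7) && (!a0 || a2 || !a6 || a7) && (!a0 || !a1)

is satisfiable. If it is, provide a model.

a0 = False, a1 = False, a2 = False, a3 = False, a4 = True, a5 = True, a6 = False, a7 = True

Unit clause (a5) forces a5 = True.
Set a0 = False.
  then (a0 || !a2) forces a2 = False.
  then (a2 || !a3 || !a5) forces a3 = False.
  then (a3 || a4) forces a4 = True.
  then (a0 || a3 || a7) forces a7 = True.
  then (a2 || !a4 || !a6) forces a6 = False.
Set a1 = False.
All clauses satisfied.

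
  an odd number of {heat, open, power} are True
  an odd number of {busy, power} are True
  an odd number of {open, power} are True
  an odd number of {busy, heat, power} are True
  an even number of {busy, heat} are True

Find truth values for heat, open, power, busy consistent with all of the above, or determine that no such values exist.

heat = False, open = False, power = True, busy = False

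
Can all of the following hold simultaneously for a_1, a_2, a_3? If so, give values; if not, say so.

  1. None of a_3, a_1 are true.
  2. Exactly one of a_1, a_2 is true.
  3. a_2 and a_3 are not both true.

a_1=F, a_2=T, a_3=F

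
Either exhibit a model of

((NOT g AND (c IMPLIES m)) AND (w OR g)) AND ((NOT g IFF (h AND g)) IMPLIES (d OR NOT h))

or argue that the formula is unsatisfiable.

c: True; m: True; h: False; w: True; g: False; d: True

  (NOT g AND (c IMPLIES m)) AND (w OR g) = True
    NOT g AND (c IMPLIES m) = True
      NOT g = True
      c IMPLIES m = True
    w OR g = True
  (NOT g IFF (h AND g)) IMPLIES (d OR NOT h) = True
    NOT g IFF (h AND g) = False
      NOT g = True
      h AND g = False
    d OR NOT h = True
      NOT h = True
Both conjuncts True, so the formula holds.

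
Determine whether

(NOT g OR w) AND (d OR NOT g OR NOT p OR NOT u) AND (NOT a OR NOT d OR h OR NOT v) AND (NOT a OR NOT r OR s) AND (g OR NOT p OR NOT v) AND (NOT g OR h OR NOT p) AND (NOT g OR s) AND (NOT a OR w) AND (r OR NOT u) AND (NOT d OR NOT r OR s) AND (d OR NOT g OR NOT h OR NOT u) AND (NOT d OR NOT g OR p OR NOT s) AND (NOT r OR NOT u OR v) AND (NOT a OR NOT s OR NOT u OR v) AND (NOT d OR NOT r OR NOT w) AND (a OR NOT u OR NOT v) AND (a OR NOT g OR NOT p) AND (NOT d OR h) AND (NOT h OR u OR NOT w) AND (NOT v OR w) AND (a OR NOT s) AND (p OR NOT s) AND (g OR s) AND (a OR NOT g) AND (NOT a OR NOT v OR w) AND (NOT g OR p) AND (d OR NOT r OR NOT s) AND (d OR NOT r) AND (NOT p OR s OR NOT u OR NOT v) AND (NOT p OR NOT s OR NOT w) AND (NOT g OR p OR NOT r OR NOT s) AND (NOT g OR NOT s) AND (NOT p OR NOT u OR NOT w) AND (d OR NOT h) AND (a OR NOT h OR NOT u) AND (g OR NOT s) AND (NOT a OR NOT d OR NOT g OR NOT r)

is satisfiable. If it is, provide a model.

No satisfying assignment exists.

Case g = True:
  (NOT g OR w) forces w = True.
  (NOT g OR s) forces s = True.
  Clause (NOT g OR NOT s) is falsified — contradiction.
Case g = False:
  (g OR s) forces s = True.
  Clause (g OR NOT s) is falsified — contradiction.
Both cases fail, so the formula is unsatisfiable.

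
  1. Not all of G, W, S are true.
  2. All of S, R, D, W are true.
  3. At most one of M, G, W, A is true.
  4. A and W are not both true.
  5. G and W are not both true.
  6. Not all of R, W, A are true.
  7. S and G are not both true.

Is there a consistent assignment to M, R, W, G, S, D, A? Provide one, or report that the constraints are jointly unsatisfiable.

M=F, R=T, W=T, G=F, S=T, D=T, A=F

  (1) {G, W, S}: 2/3 true — not all ✓
  (2) {S, R, D, W}: all 4 true ✓
  (3) {M, G, W, A}: 1 true — at most one ✓
  (4) A=F, W=T — not both ✓
  (5) G=F, W=T — not both ✓
  (6) {R, W, A}: 2/3 true — not all ✓
  (7) S=T, G=F — not both ✓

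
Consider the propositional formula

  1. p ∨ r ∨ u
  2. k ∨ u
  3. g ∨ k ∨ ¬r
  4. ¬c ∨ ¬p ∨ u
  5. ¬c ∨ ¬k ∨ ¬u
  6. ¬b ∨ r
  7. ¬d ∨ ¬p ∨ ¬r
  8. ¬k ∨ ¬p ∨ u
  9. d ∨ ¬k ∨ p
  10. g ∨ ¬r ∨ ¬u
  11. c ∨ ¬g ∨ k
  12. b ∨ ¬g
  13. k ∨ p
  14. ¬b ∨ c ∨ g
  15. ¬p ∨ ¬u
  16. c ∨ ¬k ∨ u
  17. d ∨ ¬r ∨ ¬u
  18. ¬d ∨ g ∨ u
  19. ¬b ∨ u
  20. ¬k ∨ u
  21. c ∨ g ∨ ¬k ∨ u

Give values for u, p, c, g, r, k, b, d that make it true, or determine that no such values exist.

u = True, p = False, c = False, g = False, r = False, k = True, b = False, d = True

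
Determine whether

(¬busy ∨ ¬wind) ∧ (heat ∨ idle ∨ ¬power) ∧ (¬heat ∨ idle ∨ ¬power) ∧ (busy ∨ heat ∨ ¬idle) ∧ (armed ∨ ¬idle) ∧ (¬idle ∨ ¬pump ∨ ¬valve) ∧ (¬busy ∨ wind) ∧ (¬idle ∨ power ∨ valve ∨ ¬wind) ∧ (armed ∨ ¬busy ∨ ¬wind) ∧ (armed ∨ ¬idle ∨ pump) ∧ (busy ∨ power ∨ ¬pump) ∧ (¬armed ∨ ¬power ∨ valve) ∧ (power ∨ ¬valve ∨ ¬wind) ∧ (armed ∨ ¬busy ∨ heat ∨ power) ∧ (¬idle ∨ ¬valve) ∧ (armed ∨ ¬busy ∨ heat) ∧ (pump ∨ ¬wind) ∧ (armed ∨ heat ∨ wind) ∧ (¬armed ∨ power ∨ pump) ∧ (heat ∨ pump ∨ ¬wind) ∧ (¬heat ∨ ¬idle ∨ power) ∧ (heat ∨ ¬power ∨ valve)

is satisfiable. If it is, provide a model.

Set busy = False.
Set heat = True.
Set valve = True.
  then (¬idle ∨ ¬valve) forces idle = False.
  then (¬heat ∨ idle ∨ ¬power) forces power = False.
  then (busy ∨ power ∨ ¬pump) forces pump = False.
  then (power ∨ ¬valve ∨ ¬wind) forces wind = False.
  then (¬armed ∨ power ∨ pump) forces armed = False.
All clauses satisfied.

busy = False, heat = True, valve = True, power = False, idle = False, pump = False, wind = False, armed = False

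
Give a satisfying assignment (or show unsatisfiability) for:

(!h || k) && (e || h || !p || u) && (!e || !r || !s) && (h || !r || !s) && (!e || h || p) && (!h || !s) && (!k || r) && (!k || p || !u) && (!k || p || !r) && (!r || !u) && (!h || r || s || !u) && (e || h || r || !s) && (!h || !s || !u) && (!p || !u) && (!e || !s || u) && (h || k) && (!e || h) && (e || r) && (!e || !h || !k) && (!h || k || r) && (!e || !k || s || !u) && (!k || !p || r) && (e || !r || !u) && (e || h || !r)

Try e = True:
  (!e || h) forces h = True.
  (!h || k) forces k = True.
  clause (!e || !h || !k) is falsified — backtrack.
So e = False.
  then (e || r) forces r = True.
  then (e || !r || !u) forces u = False.
  then (e || h || !r) forces h = True.
  then (!h || k) forces k = True.
  then (!h || !s) forces s = False.
  then (!k || p || !r) forces p = True.
All clauses satisfied.

e=F, k=T, s=F, h=T, p=T, r=T, u=F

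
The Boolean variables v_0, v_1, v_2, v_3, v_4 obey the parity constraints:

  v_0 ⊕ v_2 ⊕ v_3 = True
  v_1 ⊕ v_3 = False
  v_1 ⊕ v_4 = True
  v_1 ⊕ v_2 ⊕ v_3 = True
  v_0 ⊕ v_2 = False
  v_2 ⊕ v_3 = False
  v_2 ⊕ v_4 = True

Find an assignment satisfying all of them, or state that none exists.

v_0 = True, v_1 = True, v_2 = True, v_3 = True, v_4 = False

v_0 ⊕ v_2 ⊕ v_3 = T ⊕ T ⊕ T = True ✓
v_1 ⊕ v_3 = T ⊕ T = False ✓
v_1 ⊕ v_4 = T ⊕ F = True ✓
v_1 ⊕ v_2 ⊕ v_3 = T ⊕ T ⊕ T = True ✓
v_0 ⊕ v_2 = T ⊕ T = False ✓
v_2 ⊕ v_3 = T ⊕ T = False ✓
v_2 ⊕ v_4 = T ⊕ F = True ✓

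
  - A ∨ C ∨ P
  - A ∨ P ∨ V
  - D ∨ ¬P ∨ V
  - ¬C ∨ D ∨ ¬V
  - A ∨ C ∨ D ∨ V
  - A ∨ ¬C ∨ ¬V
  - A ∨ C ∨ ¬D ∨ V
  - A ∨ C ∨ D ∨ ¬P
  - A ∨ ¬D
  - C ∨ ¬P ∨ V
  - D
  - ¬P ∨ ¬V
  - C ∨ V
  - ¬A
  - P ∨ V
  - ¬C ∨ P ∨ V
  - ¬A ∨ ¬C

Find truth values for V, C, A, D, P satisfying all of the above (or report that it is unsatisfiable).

Unsatisfiable — no assignment works.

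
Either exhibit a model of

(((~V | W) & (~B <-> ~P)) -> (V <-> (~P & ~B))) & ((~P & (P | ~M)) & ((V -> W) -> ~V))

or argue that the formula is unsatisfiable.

V = True, B = True, M = False, W = False, P = False

  ((~V | W) & (~B <-> ~P)) -> (V <-> (~P & ~B)) = True
    (~V | W) & (~B <-> ~P) = False
      ~V | W = False
        ~V = False
      ~B <-> ~P = False
        ~B = False
        ~P = True
    V <-> (~P & ~B) = False
      ~P & ~B = False
        ~P = True
        ~B = False
  (~P & (P | ~M)) & ((V -> W) -> ~V) = True
    ~P & (P | ~M) = True
      ~P = True
      P | ~M = True
        ~M = True
    (V -> W) -> ~V = True
      V -> W = False
      ~V = False
Both conjuncts True, so the formula holds.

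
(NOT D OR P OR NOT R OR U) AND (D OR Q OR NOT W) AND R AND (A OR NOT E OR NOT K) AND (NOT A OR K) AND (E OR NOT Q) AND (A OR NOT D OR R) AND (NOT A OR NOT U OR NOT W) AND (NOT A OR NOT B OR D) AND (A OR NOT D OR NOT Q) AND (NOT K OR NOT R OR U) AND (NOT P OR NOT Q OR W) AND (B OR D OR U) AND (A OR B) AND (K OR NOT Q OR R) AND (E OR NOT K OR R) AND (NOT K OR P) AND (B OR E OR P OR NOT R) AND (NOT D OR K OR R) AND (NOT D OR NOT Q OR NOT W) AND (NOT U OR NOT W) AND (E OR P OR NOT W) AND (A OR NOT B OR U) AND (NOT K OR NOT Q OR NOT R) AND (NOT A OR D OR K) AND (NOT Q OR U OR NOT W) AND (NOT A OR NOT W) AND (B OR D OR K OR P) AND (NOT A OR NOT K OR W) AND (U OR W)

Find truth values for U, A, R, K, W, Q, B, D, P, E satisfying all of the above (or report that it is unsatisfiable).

Unit clause (R) forces R = True.
Try U = False:
  (NOT K OR NOT R OR U) forces K = False.
  (NOT A OR K) forces A = False.
  (A OR B) forces B = True.
  clause (A OR NOT B OR U) is falsified — backtrack.
So U = True.
  then (NOT U OR NOT W) forces W = False.
Try A = True:
  (NOT A OR K) forces K = True.
  clause (NOT A OR NOT K OR W) is falsified — backtrack.
So A = False.
  then (A OR B) forces B = True.
Set K = False.
Set Q = False.
Set D = False.
Set P = False.
Set E = True.
All clauses satisfied.

U: True; A: False; R: True; K: False; W: False; Q: False; B: True; D: False; P: False; E: True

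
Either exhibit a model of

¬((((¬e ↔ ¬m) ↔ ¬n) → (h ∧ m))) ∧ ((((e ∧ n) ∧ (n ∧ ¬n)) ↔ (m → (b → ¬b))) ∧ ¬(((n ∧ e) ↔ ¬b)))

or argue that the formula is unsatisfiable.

Unsatisfiable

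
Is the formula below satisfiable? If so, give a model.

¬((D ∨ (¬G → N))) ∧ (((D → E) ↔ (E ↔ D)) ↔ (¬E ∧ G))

E: True, G: False, D: False, N: False

  ¬((D ∨ (¬G → N))) = True
    D ∨ (¬G → N) = False
      ¬G → N = False
        ¬G = True
  ((D → E) ↔ (E ↔ D)) ↔ (¬E ∧ G) = True
    (D → E) ↔ (E ↔ D) = False
      D → E = True
      E ↔ D = False
    ¬E ∧ G = False
      ¬E = False
Both conjuncts True, so the formula holds.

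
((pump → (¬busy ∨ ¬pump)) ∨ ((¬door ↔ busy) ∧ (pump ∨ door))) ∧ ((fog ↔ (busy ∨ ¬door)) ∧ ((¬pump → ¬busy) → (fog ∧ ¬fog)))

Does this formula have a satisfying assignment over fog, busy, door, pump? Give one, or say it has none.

fog = True; busy = True; door = True; pump = False

  (pump → (¬busy ∨ ¬pump)) ∨ ((¬door ↔ busy) ∧ (pump ∨ door)) = True
    pump → (¬busy ∨ ¬pump) = True
      ¬busy ∨ ¬pump = True
        ¬busy = False
        ¬pump = True
    (¬door ↔ busy) ∧ (pump ∨ door) = False
      ¬door ↔ busy = False
        ¬door = False
      pump ∨ door = True
  (fog ↔ (busy ∨ ¬door)) ∧ ((¬pump → ¬busy) → (fog ∧ ¬fog)) = True
    fog ↔ (busy ∨ ¬door) = True
      busy ∨ ¬door = True
        ¬door = False
    (¬pump → ¬busy) → (fog ∧ ¬fog) = True
      ¬pump → ¬busy = False
        ¬pump = True
        ¬busy = False
      fog ∧ ¬fog = False
        ¬fog = False
Both conjuncts True, so the formula holds.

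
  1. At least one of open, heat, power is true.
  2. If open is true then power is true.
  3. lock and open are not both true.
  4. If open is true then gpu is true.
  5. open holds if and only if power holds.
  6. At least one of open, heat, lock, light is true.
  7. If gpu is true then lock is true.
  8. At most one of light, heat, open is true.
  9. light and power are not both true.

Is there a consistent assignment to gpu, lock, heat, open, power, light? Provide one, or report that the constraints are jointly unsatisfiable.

gpu: False, lock: False, heat: True, open: False, power: False, light: False

  (1) {open, heat, power}: 1 true — at least one ✓
  (2) open=F ⇒ power: vacuous ✓
  (3) lock=F, open=F — not both ✓
  (4) open=F ⇒ gpu: vacuous ✓
  (5) open=F, power=F — same ✓
  (6) {open, heat, lock, light}: 1 true — at least one ✓
  (7) gpu=F ⇒ lock: vacuous ✓
  (8) {light, heat, open}: 1 true — at most one ✓
  (9) light=F, power=F — not both ✓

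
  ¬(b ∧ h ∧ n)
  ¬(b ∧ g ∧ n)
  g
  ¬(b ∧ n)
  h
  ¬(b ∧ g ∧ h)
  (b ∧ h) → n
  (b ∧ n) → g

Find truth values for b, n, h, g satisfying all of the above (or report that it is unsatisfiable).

b: False, n: False, h: True, g: True

Unit clause (h) forces h = True.
Unit clause (g) forces g = True.
In (¬b ∨ ¬g ∨ ¬h) only ¬b is left, so b = False.
Set n = False.
Check each clause:
  (h): h holds.
  (g): g holds.
  (¬b ∨ ¬g ∨ ¬h): ¬b holds.
  (¬b ∨ ¬h ∨ n): ¬b holds.
  (¬b ∨ ¬n): ¬b holds.
  (¬b ∨ g ∨ ¬n): ¬b holds.
  (¬b ∨ ¬h ∨ ¬n): ¬b holds.
  (¬b ∨ ¬g ∨ ¬n): ¬b holds.
All clauses satisfied.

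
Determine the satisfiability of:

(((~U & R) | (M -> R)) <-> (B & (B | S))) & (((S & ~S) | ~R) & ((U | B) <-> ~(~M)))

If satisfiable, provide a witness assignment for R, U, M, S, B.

R: False, U: True, M: True, S: False, B: False

  ((~U & R) | (M -> R)) <-> (B & (B | S)) = True
    (~U & R) | (M -> R) = False
      ~U & R = False
        ~U = False
      M -> R = False
    B & (B | S) = False
      B | S = False
  ((S & ~S) | ~R) & ((U | B) <-> ~(~M)) = True
    (S & ~S) | ~R = True
      S & ~S = False
        ~S = True
      ~R = True
    (U | B) <-> ~(~M) = True
      U | B = True
      ~(~M) = True
        ~M = False
Both conjuncts True, so the formula holds.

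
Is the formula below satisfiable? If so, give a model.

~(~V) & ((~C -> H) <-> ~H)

V: True, H: False, C: True

  ~(~V) = True
    ~V = False
  (~C -> H) <-> ~H = True
    ~C -> H = True
      ~C = False
    ~H = True
Both conjuncts True, so the formula holds.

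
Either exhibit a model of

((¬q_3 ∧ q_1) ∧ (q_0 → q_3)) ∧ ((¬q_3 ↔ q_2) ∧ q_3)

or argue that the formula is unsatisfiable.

Case q_3 = True: the conjunct ¬q_3 is False.
Case q_3 = False: the conjunct q_3 is False.
Both cases fail — unsatisfiable.

UNSATISFIABLE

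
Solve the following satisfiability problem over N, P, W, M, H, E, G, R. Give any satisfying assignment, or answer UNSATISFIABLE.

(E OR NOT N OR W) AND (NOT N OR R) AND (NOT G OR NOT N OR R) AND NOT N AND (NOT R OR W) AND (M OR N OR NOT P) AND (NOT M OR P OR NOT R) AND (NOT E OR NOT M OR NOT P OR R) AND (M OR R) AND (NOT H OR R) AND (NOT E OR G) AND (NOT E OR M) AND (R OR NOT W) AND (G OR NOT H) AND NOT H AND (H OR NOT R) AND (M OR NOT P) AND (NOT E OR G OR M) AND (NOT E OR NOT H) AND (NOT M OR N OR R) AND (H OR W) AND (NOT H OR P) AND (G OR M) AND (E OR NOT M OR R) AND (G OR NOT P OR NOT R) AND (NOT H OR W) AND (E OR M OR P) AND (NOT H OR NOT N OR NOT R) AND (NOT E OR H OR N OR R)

Unsatisfiable

Case N = True:
  Clause (NOT N) is falsified — contradiction.
Case N = False:
  (NOT H) forces H = False.
  (H OR NOT R) forces R = False.
  (M OR R) forces M = True.
  Clause (NOT M OR N OR R) is falsified — contradiction.
Both cases fail, so the formula is unsatisfiable.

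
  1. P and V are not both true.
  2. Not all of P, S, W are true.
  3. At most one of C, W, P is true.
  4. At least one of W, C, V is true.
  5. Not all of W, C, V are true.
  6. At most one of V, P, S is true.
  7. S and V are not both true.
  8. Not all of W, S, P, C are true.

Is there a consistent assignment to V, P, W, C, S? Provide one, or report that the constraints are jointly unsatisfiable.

V = False, P = False, W = True, C = False, S = True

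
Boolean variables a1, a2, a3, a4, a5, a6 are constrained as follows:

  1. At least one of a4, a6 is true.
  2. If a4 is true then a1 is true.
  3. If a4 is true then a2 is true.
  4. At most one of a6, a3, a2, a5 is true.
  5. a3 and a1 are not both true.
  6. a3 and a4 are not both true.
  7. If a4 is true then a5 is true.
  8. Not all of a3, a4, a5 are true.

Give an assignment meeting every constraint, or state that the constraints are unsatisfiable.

a1 = False, a2 = False, a3 = False, a4 = False, a5 = False, a6 = True

  (1) {a4, a6}: 1 true — at least one ✓
  (2) a4=F ⇒ a1: vacuous ✓
  (3) a4=F ⇒ a2: vacuous ✓
  (4) {a6, a3, a2, a5}: 1 true — at most one ✓
  (5) a3=F, a1=F — not both ✓
  (6) a3=F, a4=F — not both ✓
  (7) a4=F ⇒ a5: vacuous ✓
  (8) {a3, a4, a5}: 0/3 true — not all ✓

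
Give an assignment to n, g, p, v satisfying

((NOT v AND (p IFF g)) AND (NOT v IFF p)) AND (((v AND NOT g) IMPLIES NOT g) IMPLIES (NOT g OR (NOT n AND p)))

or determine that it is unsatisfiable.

n = False, g = True, p = True, v = False

  (NOT v AND (p IFF g)) AND (NOT v IFF p) = True
    NOT v AND (p IFF g) = True
      NOT v = True
      p IFF g = True
    NOT v IFF p = True
      NOT v = True
  ((v AND NOT g) IMPLIES NOT g) IMPLIES (NOT g OR (NOT n AND p)) = True
    (v AND NOT g) IMPLIES NOT g = True
      v AND NOT g = False
        NOT g = False
      NOT g = False
    NOT g OR (NOT n AND p) = True
      NOT g = False
      NOT n AND p = True
        NOT n = True
Both conjuncts True, so the formula holds.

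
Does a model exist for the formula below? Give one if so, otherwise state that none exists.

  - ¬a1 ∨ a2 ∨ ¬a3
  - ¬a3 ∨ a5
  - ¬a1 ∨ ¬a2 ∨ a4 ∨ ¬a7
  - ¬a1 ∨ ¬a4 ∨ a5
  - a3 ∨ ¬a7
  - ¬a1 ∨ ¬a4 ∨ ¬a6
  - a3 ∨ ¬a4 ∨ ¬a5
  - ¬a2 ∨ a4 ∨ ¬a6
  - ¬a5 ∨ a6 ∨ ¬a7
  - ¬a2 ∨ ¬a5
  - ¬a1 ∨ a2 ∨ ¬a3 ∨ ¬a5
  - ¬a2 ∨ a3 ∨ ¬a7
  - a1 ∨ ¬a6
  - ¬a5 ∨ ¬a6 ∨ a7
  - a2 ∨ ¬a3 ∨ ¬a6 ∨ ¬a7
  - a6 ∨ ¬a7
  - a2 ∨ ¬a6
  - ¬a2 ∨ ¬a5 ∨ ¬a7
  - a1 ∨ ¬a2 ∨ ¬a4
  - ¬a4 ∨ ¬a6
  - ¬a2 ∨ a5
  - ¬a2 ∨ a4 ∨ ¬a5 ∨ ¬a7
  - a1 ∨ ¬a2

a1=F, a2=F, a3=T, a4=T, a5=T, a6=F, a7=F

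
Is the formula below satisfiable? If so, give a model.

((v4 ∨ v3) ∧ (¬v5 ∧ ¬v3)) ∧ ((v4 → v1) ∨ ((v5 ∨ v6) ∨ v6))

v1=F; v3=F; v4=T; v5=F; v6=T

  (v4 ∨ v3) ∧ (¬v5 ∧ ¬v3) = True
    v4 ∨ v3 = True
    ¬v5 ∧ ¬v3 = True
      ¬v5 = True
      ¬v3 = True
  (v4 → v1) ∨ ((v5 ∨ v6) ∨ v6) = True
    v4 → v1 = False
    (v5 ∨ v6) ∨ v6 = True
      v5 ∨ v6 = True
Both conjuncts True, so the formula holds.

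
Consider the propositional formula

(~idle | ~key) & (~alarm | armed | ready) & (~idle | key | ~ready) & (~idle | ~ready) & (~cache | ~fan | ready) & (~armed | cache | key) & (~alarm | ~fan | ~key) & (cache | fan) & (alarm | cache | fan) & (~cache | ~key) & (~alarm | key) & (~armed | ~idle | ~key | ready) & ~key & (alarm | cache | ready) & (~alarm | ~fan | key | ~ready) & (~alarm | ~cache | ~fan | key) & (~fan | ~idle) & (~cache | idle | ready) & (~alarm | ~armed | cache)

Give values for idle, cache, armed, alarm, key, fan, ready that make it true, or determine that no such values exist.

Unit clause (~key) forces key = False.
In (~alarm | key) only ~alarm is left, so alarm = False.
Set idle = False.
Set cache = True.
  then (~cache | idle | ready) forces ready = True.
Set armed = False.
Set fan = True.
All clauses satisfied.

idle = False, cache = True, armed = False, alarm = False, key = False, fan = True, ready = True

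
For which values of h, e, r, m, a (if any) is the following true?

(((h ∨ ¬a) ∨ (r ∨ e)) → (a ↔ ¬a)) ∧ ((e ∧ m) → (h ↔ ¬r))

h = False, e = False, r = False, m = False, a = True

  ((h ∨ ¬a) ∨ (r ∨ e)) → (a ↔ ¬a) = True
    (h ∨ ¬a) ∨ (r ∨ e) = False
      h ∨ ¬a = False
        ¬a = False
      r ∨ e = False
    a ↔ ¬a = False
      ¬a = False
  (e ∧ m) → (h ↔ ¬r) = True
    e ∧ m = False
    h ↔ ¬r = False
      ¬r = True
Both conjuncts True, so the formula holds.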